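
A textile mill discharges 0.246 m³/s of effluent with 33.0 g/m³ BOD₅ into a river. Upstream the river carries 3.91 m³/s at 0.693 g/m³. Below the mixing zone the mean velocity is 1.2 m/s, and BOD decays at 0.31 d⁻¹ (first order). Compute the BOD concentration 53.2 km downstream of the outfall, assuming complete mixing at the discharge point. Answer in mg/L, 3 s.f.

After complete mixing, C₀ = (0.246·33 + 3.91·0.693) / 4.156 = 2.605 mg/L.
Travel time t = 5.32e+04 m / 1.2 m/s = 4.433e+04 s = 0.5131 d.
C = 2.605·exp(−0.31·0.5131) = 2.605·0.8529 = 2.222 mg/L.

2.22 mg/L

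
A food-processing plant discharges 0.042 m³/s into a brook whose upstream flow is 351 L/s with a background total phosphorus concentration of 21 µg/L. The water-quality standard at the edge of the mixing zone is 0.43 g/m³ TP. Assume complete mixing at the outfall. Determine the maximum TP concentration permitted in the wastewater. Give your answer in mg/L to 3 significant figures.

351 L/s = 0.351 m³/s.
21 µg/L = 0.021 mg/L.
Mass balance: 0.43·0.393 = 0.042·Cₑ + 0.351·0.021.
Cₑ = (0.169 − 0.007371) / 0.042 = 3.848 mg/L.

3.85 mg/L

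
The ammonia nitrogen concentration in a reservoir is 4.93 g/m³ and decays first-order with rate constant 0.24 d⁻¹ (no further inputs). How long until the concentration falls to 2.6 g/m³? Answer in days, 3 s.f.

2.67 d

t = ln(C₀/C)/k = ln(4.93/2.6)/0.24 = 0.6398/0.24 = 2.666 d.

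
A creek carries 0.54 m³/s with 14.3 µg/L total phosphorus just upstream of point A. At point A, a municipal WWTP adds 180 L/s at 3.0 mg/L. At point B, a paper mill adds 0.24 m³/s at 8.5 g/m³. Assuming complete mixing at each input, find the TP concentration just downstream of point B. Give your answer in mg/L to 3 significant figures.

2.70 mg/L

14.3 µg/L = 0.0143 mg/L.
180 L/s = 0.18 m³/s.
After input A: C = (0.54·0.0143 + 0.18·3) / 0.72 = 0.7607 mg/L.
After input B: C = (0.72·0.7607 + 0.24·8.5) / 0.96 = 2.696 mg/L.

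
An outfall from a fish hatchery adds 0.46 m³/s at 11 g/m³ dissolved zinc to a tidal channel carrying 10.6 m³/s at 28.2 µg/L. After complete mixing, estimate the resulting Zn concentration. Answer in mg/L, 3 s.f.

0.485 mg/L

28.2 µg/L = 0.0282 mg/L.
By mass balance at complete mixing, C = (0.46·11 + 10.6·0.0282) / (0.46 + 10.6) = 5.359/11.06 = 0.4845 mg/L.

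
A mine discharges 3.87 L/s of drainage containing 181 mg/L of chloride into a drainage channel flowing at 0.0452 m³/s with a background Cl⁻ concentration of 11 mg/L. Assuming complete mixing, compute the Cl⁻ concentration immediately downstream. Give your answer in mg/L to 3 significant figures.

24.4 mg/L

3.87 L/s = 0.00387 m³/s.
By mass balance at complete mixing, C = (0.00387·181 + 0.0452·11) / (0.00387 + 0.0452) = 1.198/0.04907 = 24.41 mg/L.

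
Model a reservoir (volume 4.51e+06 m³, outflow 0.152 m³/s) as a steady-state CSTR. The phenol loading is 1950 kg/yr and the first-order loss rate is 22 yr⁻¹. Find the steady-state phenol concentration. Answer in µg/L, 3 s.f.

Outflow Q = 0.152 m³/s × 3.156e+07 s/yr = 4.797e+06 m³/yr.
Steady-state CSTR mass balance: W = Q·C + k·V·C, so C = W/(Q + kV).
Q + kV = 4.797e+06 + 22·4.51e+06 = 1.04e+08 m³/yr.
C = 1950/1.04e+08 = 1.875e-05 kg/m³ = 0.01875 mg/L = 18.75 µg/L.

18.7 µg/L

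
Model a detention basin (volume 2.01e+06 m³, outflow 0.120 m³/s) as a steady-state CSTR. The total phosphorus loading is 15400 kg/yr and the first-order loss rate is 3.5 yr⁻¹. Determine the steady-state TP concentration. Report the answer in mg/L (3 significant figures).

1.42 mg/L

Outflow Q = 0.120 m³/s × 3.156e+07 s/yr = 3.787e+06 m³/yr.
Steady-state CSTR mass balance: W = Q·C + k·V·C, so C = W/(Q + kV).
Q + kV = 3.787e+06 + 3.5·2.01e+06 = 1.082e+07 m³/yr.
C = 15400/1.082e+07 = 0.001423 kg/m³ = 1.423 mg/L.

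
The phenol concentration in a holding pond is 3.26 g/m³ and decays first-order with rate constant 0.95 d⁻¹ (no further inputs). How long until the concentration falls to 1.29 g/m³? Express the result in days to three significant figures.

t = ln(C₀/C)/k = ln(3.26/1.29)/0.95 = 0.9271/0.95 = 0.9759 d.

0.976 d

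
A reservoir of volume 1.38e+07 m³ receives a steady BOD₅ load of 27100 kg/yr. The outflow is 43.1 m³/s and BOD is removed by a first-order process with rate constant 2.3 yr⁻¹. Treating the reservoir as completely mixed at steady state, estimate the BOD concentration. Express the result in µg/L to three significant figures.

19.5 µg/L

Outflow Q = 43.1 m³/s × 3.156e+07 s/yr = 1.36e+09 m³/yr.
Steady-state CSTR mass balance: W = Q·C + k·V·C, so C = W/(Q + kV).
Q + kV = 1.36e+09 + 2.3·1.38e+07 = 1.392e+09 m³/yr.
C = 27100/1.392e+09 = 1.947e-05 kg/m³ = 0.01947 mg/L = 19.47 µg/L.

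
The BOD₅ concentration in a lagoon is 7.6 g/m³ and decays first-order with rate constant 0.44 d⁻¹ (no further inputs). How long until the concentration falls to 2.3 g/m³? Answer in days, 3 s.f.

2.72 d

t = ln(C₀/C)/k = ln(7.6/2.3)/0.44 = 1.195/0.44 = 2.716 d.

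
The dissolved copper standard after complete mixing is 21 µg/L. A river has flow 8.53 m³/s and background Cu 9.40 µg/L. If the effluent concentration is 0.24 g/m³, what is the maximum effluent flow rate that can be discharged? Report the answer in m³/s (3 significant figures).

0.452 m³/s

9.40 µg/L = 0.0094 mg/L.
21 µg/L = 0.021 mg/L.
Mass balance at complete mixing: C_std·(Q_w + Q_r) = Q_w·C_e + Q_r·C_b.
Rearranging, Q_w = Q_r·(C_std − C_b)/(C_e − C_std) = 8.53·(0.021 − 0.0094) / (0.24 − 0.021) = 0.4518 m³/s.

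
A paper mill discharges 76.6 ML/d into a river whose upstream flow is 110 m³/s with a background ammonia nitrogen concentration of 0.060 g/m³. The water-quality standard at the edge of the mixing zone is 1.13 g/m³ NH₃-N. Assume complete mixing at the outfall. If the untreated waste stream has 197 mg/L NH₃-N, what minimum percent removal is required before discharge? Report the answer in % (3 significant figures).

76.6 ML/d = 0.8866 m³/s.
Mass balance: 1.13·110.9 = 0.8866·Cₑ + 110·0.06.
Cₑ = (125.3 − 6.6) / 0.8866 = 133.9 mg/L.
Required removal = 1 − 133.9/197 = 32.04 %.

32.0 %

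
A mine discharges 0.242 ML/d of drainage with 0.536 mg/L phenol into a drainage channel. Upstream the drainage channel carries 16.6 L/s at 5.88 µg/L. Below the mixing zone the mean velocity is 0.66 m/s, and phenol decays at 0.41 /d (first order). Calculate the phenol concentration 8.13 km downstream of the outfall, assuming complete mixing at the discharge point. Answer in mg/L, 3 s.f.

0.0777 mg/L

0.242 ML/d = 0.002801 m³/s.
16.6 L/s = 0.0166 m³/s.
5.88 µg/L = 0.00588 mg/L.
After complete mixing, C₀ = (0.002801·0.536 + 0.0166·0.00588) / 0.0194 = 0.08241 mg/L.
Travel time t = 8130 m / 0.66 m/s = 1.232e+04 s = 0.1426 d.
C = 0.08241·exp(−0.41·0.1426) = 0.08241·0.9432 = 0.07773 mg/L.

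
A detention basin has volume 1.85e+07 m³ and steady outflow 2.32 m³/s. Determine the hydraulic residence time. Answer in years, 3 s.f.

0.253 yr

Q = 2.32 m³/s × 3.156e+07 s/yr = 7.321e+07 m³/yr.
Hydraulic residence time τ = V/Q = 1.85e+07/7.321e+07 = 0.2527 yr.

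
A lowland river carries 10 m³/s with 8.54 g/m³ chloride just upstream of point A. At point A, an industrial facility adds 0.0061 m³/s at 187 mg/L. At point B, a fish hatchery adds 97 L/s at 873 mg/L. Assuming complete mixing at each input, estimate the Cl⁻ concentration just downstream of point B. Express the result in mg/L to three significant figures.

After input A: C = (10·8.54 + 0.0061·187) / 10.01 = 8.649 mg/L.
97 L/s = 0.097 m³/s.
After input B: C = (10.01·8.649 + 0.097·873) / 10.1 = 16.95 mg/L.

16.9 mg/L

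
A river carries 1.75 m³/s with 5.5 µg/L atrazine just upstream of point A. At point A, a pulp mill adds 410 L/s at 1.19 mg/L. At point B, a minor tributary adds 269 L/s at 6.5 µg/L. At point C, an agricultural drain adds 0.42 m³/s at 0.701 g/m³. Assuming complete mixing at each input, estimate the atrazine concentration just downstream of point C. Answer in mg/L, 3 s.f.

5.5 µg/L = 0.0055 mg/L.
410 L/s = 0.41 m³/s.
After input A: C = (1.75·0.0055 + 0.41·1.19) / 2.16 = 0.2303 mg/L.
269 L/s = 0.269 m³/s.
6.5 µg/L = 0.0065 mg/L.
After input B: C = (2.16·0.2303 + 0.269·0.0065) / 2.429 = 0.2055 mg/L.
After input C: C = (2.429·0.2055 + 0.42·0.701) / 2.849 = 0.2786 mg/L.

0.279 mg/L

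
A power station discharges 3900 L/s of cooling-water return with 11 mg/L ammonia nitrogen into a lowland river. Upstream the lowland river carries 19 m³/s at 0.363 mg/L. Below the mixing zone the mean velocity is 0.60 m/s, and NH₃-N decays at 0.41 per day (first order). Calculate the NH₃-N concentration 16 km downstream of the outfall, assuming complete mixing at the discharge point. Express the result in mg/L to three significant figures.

3900 L/s = 3.9 m³/s.
After complete mixing, C₀ = (3.9·11 + 19·0.363) / 22.9 = 2.175 mg/L.
Travel time t = 1.6e+04 m / 0.60 m/s = 2.667e+04 s = 0.3086 d.
C = 2.175·exp(−0.41·0.3086) = 2.175·0.8811 = 1.916 mg/L.

1.92 mg/L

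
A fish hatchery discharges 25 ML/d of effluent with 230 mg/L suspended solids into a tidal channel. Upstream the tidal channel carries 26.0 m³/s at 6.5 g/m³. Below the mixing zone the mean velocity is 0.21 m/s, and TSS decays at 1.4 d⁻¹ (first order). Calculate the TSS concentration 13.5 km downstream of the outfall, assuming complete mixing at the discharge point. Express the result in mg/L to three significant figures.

25 ML/d = 0.2894 m³/s.
After complete mixing, C₀ = (0.2894·230 + 26·6.5) / 26.29 = 8.96 mg/L.
Travel time t = 1.35e+04 m / 0.21 m/s = 6.429e+04 s = 0.744 d.
C = 8.96·exp(−1.4·0.744) = 8.96·0.3529 = 3.162 mg/L.

3.16 mg/L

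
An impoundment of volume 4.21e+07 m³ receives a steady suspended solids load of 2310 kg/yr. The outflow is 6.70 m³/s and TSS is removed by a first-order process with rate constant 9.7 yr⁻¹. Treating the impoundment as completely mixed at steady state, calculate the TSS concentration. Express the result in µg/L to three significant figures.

3.73 µg/L

Outflow Q = 6.70 m³/s × 3.156e+07 s/yr = 2.114e+08 m³/yr.
Steady-state CSTR mass balance: W = Q·C + k·V·C, so C = W/(Q + kV).
Q + kV = 2.114e+08 + 9.7·4.21e+07 = 6.198e+08 m³/yr.
C = 2310/6.198e+08 = 3.727e-06 kg/m³ = 0.003727 mg/L = 3.727 µg/L.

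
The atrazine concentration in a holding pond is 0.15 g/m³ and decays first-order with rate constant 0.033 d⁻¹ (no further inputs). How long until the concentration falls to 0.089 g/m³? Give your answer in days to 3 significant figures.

t = ln(C₀/C)/k = ln(0.15/0.089)/0.033 = 0.522/0.033 = 15.82 d.

15.8 d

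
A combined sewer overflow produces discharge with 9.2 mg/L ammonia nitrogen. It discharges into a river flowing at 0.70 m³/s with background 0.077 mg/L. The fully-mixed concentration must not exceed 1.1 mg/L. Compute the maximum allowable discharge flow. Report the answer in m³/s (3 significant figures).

Mass balance at complete mixing: C_std·(Q_w + Q_r) = Q_w·C_e + Q_r·C_b.
Rearranging, Q_w = Q_r·(C_std − C_b)/(C_e − C_std) = 0.70·(1.1 − 0.077) / (9.2 − 1.1) = 0.08841 m³/s.

0.0884 m³/s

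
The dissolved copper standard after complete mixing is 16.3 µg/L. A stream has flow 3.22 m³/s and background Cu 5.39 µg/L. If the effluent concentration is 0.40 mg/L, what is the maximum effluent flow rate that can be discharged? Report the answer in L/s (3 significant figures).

91.6 L/s

5.39 µg/L = 0.00539 mg/L.
16.3 µg/L = 0.0163 mg/L.
Mass balance at complete mixing: C_std·(Q_w + Q_r) = Q_w·C_e + Q_r·C_b.
Rearranging, Q_w = Q_r·(C_std − C_b)/(C_e − C_std) = 3.22·(0.0163 − 0.00539) / (0.4 − 0.0163) = 0.09156 m³/s.
= 91.56 L/s.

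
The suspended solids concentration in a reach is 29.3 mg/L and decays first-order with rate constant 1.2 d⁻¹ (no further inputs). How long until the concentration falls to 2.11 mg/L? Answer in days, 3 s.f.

t = ln(C₀/C)/k = ln(29.3/2.11)/1.2 = 2.631/1.2 = 2.192 d.

2.19 d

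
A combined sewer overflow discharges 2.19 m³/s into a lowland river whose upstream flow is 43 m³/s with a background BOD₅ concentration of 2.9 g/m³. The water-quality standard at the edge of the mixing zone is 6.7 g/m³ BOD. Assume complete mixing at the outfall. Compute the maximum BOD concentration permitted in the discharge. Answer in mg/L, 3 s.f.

Mass balance: 6.7·45.19 = 2.19·Cₑ + 43·2.9.
Cₑ = (302.8 − 124.7) / 2.19 = 81.31 mg/L.

81.3 mg/L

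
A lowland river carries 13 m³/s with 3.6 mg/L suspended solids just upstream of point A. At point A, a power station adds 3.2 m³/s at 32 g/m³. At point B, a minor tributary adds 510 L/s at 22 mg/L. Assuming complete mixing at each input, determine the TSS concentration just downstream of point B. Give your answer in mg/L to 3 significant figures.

9.60 mg/L

After input A: C = (13·3.6 + 3.2·32) / 16.2 = 9.21 mg/L.
510 L/s = 0.51 m³/s.
After input B: C = (16.2·9.21 + 0.51·22) / 16.71 = 9.6 mg/L.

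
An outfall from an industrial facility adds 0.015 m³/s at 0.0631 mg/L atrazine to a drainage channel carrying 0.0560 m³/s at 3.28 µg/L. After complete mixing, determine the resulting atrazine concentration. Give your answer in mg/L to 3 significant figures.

0.0159 mg/L

3.28 µg/L = 0.00328 mg/L.
Flow-weighted mixing gives C = (0.015·0.0631 + 0.056·0.00328) / (0.015 + 0.056) = 0.00113/0.071 = 0.01592 mg/L.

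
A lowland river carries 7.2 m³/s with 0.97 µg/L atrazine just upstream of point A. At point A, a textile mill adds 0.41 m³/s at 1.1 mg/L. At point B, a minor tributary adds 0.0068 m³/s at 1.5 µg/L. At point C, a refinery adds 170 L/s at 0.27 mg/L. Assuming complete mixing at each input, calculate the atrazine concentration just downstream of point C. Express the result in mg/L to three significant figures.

0.0647 mg/L

0.97 µg/L = 0.00097 mg/L.
After input A: C = (7.2·0.00097 + 0.41·1.1) / 7.61 = 0.06018 mg/L.
1.5 µg/L = 0.0015 mg/L.
After input B: C = (7.61·0.06018 + 0.0068·0.0015) / 7.617 = 0.06013 mg/L.
170 L/s = 0.17 m³/s.
After input C: C = (7.617·0.06013 + 0.17·0.27) / 7.787 = 0.06471 mg/L.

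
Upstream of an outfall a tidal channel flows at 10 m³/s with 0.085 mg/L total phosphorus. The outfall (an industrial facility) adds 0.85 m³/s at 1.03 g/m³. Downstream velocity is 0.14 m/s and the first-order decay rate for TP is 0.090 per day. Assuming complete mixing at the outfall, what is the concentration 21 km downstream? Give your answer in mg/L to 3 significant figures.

After complete mixing, C₀ = (0.85·1.03 + 10·0.085) / 10.85 = 0.159 mg/L.
Travel time t = 2.1e+04 m / 0.14 m/s = 1.5e+05 s = 1.736 d.
C = 0.159·exp(−0.090·1.736) = 0.159·0.8553 = 0.136 mg/L.

0.136 mg/L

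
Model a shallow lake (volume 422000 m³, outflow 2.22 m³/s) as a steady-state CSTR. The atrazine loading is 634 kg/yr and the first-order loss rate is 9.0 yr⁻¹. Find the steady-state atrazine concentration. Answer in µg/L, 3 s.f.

Outflow Q = 2.22 m³/s × 3.156e+07 s/yr = 7.006e+07 m³/yr.
Steady-state CSTR mass balance: W = Q·C + k·V·C, so C = W/(Q + kV).
Q + kV = 7.006e+07 + 9.0·422000 = 7.386e+07 m³/yr.
C = 634/7.386e+07 = 8.584e-06 kg/m³ = 0.008584 mg/L = 8.584 µg/L.

8.58 µg/L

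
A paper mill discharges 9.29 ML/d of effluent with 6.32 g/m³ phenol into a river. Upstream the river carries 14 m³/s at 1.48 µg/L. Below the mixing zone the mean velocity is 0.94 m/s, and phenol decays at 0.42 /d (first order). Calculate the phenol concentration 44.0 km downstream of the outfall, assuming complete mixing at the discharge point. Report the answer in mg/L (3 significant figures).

9.29 ML/d = 0.1075 m³/s.
1.48 µg/L = 0.00148 mg/L.
After complete mixing, C₀ = (0.1075·6.32 + 14·0.00148) / 14.11 = 0.04964 mg/L.
Travel time t = 4.4e+04 m / 0.94 m/s = 4.681e+04 s = 0.5418 d.
C = 0.04964·exp(−0.42·0.5418) = 0.04964·0.7965 = 0.03954 mg/L.

0.0395 mg/L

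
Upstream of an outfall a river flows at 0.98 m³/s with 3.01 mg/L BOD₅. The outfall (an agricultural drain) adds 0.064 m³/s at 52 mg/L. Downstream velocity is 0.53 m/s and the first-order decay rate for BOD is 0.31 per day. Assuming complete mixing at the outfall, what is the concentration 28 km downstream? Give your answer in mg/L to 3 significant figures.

After complete mixing, C₀ = (0.064·52 + 0.98·3.01) / 1.044 = 6.013 mg/L.
Travel time t = 2.8e+04 m / 0.53 m/s = 5.283e+04 s = 0.6115 d.
C = 6.013·exp(−0.31·0.6115) = 6.013·0.8273 = 4.975 mg/L.

4.97 mg/L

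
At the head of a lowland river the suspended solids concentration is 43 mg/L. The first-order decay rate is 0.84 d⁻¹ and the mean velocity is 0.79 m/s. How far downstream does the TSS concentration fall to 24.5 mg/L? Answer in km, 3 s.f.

From C = C₀·e^(−kt), t = ln(C₀/C)/k = ln(43/24.5)/0.84 = 0.5625/0.84 = 0.6697 d.
Distance = v·t = 0.79 m/s × 5.786e+04 s = 4.571e+04 m = 45.71 km.

45.7 km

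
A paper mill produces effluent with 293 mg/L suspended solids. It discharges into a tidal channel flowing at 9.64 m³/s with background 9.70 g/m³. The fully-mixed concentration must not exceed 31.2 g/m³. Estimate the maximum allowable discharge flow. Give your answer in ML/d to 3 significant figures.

68.4 ML/d

Mass balance at complete mixing: C_std·(Q_w + Q_r) = Q_w·C_e + Q_r·C_b.
Rearranging, Q_w = Q_r·(C_std − C_b)/(C_e − C_std) = 9.64·(31.2 − 9.7) / (293 − 31.2) = 0.7917 m³/s.
= 68.4 ML/d.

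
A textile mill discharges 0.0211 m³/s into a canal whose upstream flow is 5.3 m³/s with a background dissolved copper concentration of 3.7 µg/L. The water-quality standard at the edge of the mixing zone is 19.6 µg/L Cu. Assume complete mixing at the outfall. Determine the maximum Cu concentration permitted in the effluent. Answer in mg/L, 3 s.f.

3.7 µg/L = 0.0037 mg/L.
19.6 µg/L = 0.0196 mg/L.
Mass balance: 0.0196·5.321 = 0.0211·Cₑ + 5.3·0.0037.
Cₑ = (0.1043 − 0.01961) / 0.0211 = 4.013 mg/L.

4.01 mg/L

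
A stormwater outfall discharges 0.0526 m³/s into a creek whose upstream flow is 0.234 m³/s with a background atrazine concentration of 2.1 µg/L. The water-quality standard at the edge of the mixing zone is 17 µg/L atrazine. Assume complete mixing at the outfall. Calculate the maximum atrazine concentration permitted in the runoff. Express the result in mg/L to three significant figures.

2.1 µg/L = 0.0021 mg/L.
17 µg/L = 0.017 mg/L.
Mass balance: 0.017·0.2866 = 0.0526·Cₑ + 0.234·0.0021.
Cₑ = (0.004872 − 0.0004914) / 0.0526 = 0.08329 mg/L.

0.0833 mg/L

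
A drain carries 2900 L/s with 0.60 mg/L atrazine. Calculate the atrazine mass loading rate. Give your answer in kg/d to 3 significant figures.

150 kg/d

2900 L/s = 2.9 m³/s.
Mass flux = Q·C = 2.9 m³/s × 0.6 g/m³ = 1.74 g/s.
= 1.74 g/s × 86.4 = 150.3 kg/d.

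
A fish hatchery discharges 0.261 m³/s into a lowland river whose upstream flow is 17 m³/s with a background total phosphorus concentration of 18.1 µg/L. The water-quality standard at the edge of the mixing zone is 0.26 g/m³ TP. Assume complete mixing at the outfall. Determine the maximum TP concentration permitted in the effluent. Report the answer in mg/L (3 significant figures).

18.1 µg/L = 0.0181 mg/L.
Mass balance: 0.26·17.26 = 0.261·Cₑ + 17·0.0181.
Cₑ = (4.488 − 0.3077) / 0.261 = 16.02 mg/L.

16.0 mg/L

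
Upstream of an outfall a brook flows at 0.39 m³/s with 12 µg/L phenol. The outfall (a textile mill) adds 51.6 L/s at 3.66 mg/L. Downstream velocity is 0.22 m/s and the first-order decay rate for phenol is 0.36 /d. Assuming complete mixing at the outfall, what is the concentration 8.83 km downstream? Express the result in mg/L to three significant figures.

51.6 L/s = 0.0516 m³/s.
12 µg/L = 0.012 mg/L.
After complete mixing, C₀ = (0.0516·3.66 + 0.39·0.012) / 0.4416 = 0.4383 mg/L.
Travel time t = 8830 m / 0.22 m/s = 4.014e+04 s = 0.4645 d.
C = 0.4383·exp(−0.36·0.4645) = 0.4383·0.846 = 0.3708 mg/L.

0.371 mg/L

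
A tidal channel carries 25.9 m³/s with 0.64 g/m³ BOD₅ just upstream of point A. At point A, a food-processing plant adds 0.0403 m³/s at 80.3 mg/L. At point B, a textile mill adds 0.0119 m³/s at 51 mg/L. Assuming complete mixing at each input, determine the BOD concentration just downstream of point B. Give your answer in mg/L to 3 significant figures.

0.787 mg/L

After input A: C = (25.9·0.64 + 0.0403·80.3) / 25.94 = 0.7638 mg/L.
After input B: C = (25.94·0.7638 + 0.0119·51) / 25.95 = 0.7868 mg/L.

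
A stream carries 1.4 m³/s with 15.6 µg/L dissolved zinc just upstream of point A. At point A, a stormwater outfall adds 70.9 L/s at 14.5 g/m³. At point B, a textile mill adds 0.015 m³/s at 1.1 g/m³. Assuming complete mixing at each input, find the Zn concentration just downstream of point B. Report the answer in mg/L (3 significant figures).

15.6 µg/L = 0.0156 mg/L.
70.9 L/s = 0.0709 m³/s.
After input A: C = (1.4·0.0156 + 0.0709·14.5) / 1.471 = 0.7138 mg/L.
After input B: C = (1.471·0.7138 + 0.015·1.1) / 1.486 = 0.7177 mg/L.

0.718 mg/L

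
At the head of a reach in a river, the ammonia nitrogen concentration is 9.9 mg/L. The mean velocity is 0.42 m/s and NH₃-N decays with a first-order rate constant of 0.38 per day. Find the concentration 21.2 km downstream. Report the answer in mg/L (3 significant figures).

Travel time t = 21.2 km / 0.42 m/s = 2.12e+04/0.42 = 5.048e+04 s = 0.5842 d.
First-order decay: C = 9.9·exp(−0.38·0.5842) = 9.9·0.8009 = 7.929 mg/L.

7.93 mg/L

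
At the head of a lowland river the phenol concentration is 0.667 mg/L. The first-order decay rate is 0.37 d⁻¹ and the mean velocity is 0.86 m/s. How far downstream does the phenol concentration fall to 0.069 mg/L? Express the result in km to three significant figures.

456 km

From C = C₀·e^(−kt), t = ln(C₀/C)/k = ln(0.667/0.069)/0.37 = 2.269/0.37 = 6.132 d.
Distance = v·t = 0.86 m/s × 5.298e+05 s = 4.556e+05 m = 455.6 km.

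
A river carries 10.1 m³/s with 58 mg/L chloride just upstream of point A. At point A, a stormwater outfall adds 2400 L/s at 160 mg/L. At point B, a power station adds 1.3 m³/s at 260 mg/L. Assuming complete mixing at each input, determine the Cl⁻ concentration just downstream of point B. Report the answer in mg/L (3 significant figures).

2400 L/s = 2.4 m³/s.
After input A: C = (10.1·58 + 2.4·160) / 12.5 = 77.58 mg/L.
After input B: C = (12.5·77.58 + 1.3·260) / 13.8 = 94.77 mg/L.

94.8 mg/L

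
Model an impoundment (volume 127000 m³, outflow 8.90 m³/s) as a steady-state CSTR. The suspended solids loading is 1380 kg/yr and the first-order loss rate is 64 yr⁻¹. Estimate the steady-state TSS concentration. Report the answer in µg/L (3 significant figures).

4.78 µg/L

Outflow Q = 8.90 m³/s × 3.156e+07 s/yr = 2.809e+08 m³/yr.
Steady-state CSTR mass balance: W = Q·C + k·V·C, so C = W/(Q + kV).
Q + kV = 2.809e+08 + 64·127000 = 2.89e+08 m³/yr.
C = 1380/2.89e+08 = 4.775e-06 kg/m³ = 0.004775 mg/L = 4.775 µg/L.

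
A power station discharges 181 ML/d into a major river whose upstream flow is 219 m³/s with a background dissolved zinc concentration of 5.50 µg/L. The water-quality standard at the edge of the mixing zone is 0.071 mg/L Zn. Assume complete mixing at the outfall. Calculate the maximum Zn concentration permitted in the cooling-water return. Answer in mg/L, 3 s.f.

6.92 mg/L

181 ML/d = 2.095 m³/s.
5.50 µg/L = 0.0055 mg/L.
Mass balance: 0.071·221.1 = 2.095·Cₑ + 219·0.0055.
Cₑ = (15.7 − 1.204) / 2.095 = 6.918 mg/L.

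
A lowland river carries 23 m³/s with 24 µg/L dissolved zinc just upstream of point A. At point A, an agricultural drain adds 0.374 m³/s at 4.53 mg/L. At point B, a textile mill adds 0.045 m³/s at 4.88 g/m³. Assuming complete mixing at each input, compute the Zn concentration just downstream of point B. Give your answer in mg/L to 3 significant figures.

24 µg/L = 0.024 mg/L.
After input A: C = (23·0.024 + 0.374·4.53) / 23.37 = 0.0961 mg/L.
After input B: C = (23.37·0.0961 + 0.045·4.88) / 23.42 = 0.1053 mg/L.

0.105 mg/L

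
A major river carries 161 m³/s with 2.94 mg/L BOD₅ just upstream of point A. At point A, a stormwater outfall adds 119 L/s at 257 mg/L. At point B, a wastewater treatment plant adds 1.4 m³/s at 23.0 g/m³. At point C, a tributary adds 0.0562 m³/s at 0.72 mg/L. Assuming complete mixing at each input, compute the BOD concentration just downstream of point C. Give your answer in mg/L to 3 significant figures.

119 L/s = 0.119 m³/s.
After input A: C = (161·2.94 + 0.119·257) / 161.1 = 3.128 mg/L.
After input B: C = (161.1·3.128 + 1.4·23) / 162.5 = 3.299 mg/L.
After input C: C = (162.5·3.299 + 0.0562·0.72) / 162.6 = 3.298 mg/L.

3.30 mg/L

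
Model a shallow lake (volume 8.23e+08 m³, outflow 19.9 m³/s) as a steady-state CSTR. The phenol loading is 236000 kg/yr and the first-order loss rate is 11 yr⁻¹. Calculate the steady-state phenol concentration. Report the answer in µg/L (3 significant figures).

24.4 µg/L

Outflow Q = 19.9 m³/s × 3.156e+07 s/yr = 6.28e+08 m³/yr.
Steady-state CSTR mass balance: W = Q·C + k·V·C, so C = W/(Q + kV).
Q + kV = 6.28e+08 + 11·8.23e+08 = 9.681e+09 m³/yr.
C = 236000/9.681e+09 = 2.438e-05 kg/m³ = 0.02438 mg/L = 24.38 µg/L.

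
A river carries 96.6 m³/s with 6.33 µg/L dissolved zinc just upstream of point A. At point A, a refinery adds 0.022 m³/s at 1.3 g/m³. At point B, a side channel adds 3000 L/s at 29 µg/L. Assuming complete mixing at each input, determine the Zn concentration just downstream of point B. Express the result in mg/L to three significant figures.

0.00730 mg/L

6.33 µg/L = 0.00633 mg/L.
After input A: C = (96.6·0.00633 + 0.022·1.3) / 96.62 = 0.006625 mg/L.
3000 L/s = 3 m³/s.
29 µg/L = 0.029 mg/L.
After input B: C = (96.62·0.006625 + 3·0.029) / 99.62 = 0.007298 mg/L.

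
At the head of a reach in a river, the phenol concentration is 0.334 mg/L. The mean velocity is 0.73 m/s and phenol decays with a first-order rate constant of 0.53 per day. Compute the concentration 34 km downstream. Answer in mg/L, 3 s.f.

Travel time t = 34 km / 0.73 m/s = 3.4e+04/0.73 = 4.658e+04 s = 0.5391 d.
First-order decay: C = 0.334·exp(−0.53·0.5391) = 0.334·0.7515 = 0.251 mg/L.

0.251 mg/L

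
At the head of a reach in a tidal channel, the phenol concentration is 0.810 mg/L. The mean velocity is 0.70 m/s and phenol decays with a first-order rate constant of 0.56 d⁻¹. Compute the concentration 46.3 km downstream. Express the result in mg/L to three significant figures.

Travel time t = 46.3 km / 0.70 m/s = 4.63e+04/0.70 = 6.614e+04 s = 0.7655 d.
First-order decay: C = 0.810·exp(−0.56·0.7655) = 0.810·0.6514 = 0.5276 mg/L.

0.528 mg/L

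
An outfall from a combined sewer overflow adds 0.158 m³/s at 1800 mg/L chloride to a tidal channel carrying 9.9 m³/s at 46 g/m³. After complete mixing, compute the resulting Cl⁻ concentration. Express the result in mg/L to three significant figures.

Conservation of mass across the mixing zone: C = (0.158·1800 + 9.9·46) / (0.158 + 9.9) = 739.8/10.06 = 73.55 mg/L.

73.6 mg/L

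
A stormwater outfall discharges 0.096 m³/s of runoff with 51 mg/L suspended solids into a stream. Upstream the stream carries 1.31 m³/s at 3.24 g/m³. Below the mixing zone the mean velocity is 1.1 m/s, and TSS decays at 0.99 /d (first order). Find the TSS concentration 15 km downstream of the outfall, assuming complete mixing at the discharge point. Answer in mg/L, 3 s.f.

5.56 mg/L

After complete mixing, C₀ = (0.096·51 + 1.31·3.24) / 1.406 = 6.501 mg/L.
Travel time t = 1.5e+04 m / 1.1 m/s = 1.364e+04 s = 0.1578 d.
C = 6.501·exp(−0.99·0.1578) = 6.501·0.8553 = 5.561 mg/L.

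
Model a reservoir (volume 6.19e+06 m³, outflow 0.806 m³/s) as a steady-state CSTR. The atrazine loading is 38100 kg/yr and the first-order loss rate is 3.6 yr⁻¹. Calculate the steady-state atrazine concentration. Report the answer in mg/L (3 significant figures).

0.798 mg/L

Outflow Q = 0.806 m³/s × 3.156e+07 s/yr = 2.544e+07 m³/yr.
Steady-state CSTR mass balance: W = Q·C + k·V·C, so C = W/(Q + kV).
Q + kV = 2.544e+07 + 3.6·6.19e+06 = 4.772e+07 m³/yr.
C = 38100/4.772e+07 = 0.0007984 kg/m³ = 0.7984 mg/L.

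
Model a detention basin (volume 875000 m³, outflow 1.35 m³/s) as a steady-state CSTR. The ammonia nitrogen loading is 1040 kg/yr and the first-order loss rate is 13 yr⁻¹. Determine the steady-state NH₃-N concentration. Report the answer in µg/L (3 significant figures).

19.3 µg/L

Outflow Q = 1.35 m³/s × 3.156e+07 s/yr = 4.26e+07 m³/yr.
Steady-state CSTR mass balance: W = Q·C + k·V·C, so C = W/(Q + kV).
Q + kV = 4.26e+07 + 13·875000 = 5.398e+07 m³/yr.
C = 1040/5.398e+07 = 1.927e-05 kg/m³ = 0.01927 mg/L = 19.27 µg/L.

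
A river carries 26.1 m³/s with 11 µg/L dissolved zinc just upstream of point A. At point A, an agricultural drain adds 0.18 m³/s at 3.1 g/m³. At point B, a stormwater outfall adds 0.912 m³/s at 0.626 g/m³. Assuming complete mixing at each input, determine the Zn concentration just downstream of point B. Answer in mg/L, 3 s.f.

0.0521 mg/L

11 µg/L = 0.011 mg/L.
After input A: C = (26.1·0.011 + 0.18·3.1) / 26.28 = 0.03216 mg/L.
After input B: C = (26.28·0.03216 + 0.912·0.626) / 27.19 = 0.05207 mg/L.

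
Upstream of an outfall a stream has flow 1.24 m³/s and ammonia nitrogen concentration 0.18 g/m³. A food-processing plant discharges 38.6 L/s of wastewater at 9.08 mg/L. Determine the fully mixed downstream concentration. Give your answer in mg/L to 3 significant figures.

38.6 L/s = 0.0386 m³/s.
By mass balance at complete mixing, C = (0.0386·9.08 + 1.24·0.18) / (0.0386 + 1.24) = 0.5737/1.279 = 0.4487 mg/L.

0.449 mg/L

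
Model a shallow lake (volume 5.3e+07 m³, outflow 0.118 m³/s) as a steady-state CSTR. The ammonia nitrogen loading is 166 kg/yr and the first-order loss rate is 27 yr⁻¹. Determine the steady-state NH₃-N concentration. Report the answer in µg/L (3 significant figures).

Outflow Q = 0.118 m³/s × 3.156e+07 s/yr = 3.724e+06 m³/yr.
Steady-state CSTR mass balance: W = Q·C + k·V·C, so C = W/(Q + kV).
Q + kV = 3.724e+06 + 27·5.3e+07 = 1.435e+09 m³/yr.
C = 166/1.435e+09 = 1.157e-07 kg/m³ = 0.0001157 mg/L = 0.1157 µg/L.

0.116 µg/L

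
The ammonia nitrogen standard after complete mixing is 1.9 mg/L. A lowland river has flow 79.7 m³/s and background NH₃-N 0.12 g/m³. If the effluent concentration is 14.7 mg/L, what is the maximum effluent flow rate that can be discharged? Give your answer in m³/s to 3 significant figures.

Mass balance at complete mixing: C_std·(Q_w + Q_r) = Q_w·C_e + Q_r·C_b.
Rearranging, Q_w = Q_r·(C_std − C_b)/(C_e − C_std) = 79.7·(1.9 − 0.12) / (14.7 − 1.9) = 11.08 m³/s.

11.1 m³/s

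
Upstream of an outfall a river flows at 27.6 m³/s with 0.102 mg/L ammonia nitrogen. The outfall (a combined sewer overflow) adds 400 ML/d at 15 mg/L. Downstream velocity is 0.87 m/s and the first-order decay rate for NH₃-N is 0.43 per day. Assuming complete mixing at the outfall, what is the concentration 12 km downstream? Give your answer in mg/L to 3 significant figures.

400 ML/d = 4.63 m³/s.
After complete mixing, C₀ = (4.63·15 + 27.6·0.102) / 32.23 = 2.242 mg/L.
Travel time t = 1.2e+04 m / 0.87 m/s = 1.379e+04 s = 0.1596 d.
C = 2.242·exp(−0.43·0.1596) = 2.242·0.9337 = 2.093 mg/L.

2.09 mg/L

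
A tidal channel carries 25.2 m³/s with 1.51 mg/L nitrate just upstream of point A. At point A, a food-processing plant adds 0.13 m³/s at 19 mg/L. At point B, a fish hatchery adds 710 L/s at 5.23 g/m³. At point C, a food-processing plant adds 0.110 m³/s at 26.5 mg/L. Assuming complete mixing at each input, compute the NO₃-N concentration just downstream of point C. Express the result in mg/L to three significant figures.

1.80 mg/L

After input A: C = (25.2·1.51 + 0.13·19) / 25.33 = 1.6 mg/L.
710 L/s = 0.71 m³/s.
After input B: C = (25.33·1.6 + 0.71·5.23) / 26.04 = 1.699 mg/L.
After input C: C = (26.04·1.699 + 0.11·26.5) / 26.15 = 1.803 mg/L.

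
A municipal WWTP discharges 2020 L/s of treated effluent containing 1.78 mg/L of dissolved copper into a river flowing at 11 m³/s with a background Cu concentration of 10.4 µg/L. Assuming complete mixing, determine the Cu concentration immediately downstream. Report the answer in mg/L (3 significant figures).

0.285 mg/L

2020 L/s = 2.02 m³/s.
10.4 µg/L = 0.0104 mg/L.
Flow-weighted mixing gives C = (2.02·1.78 + 11·0.0104) / (2.02 + 11) = 3.71/13.02 = 0.2849 mg/L.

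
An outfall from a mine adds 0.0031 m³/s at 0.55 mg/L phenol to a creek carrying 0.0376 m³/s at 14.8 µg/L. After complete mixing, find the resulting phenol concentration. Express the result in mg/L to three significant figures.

14.8 µg/L = 0.0148 mg/L.
Flow-weighted mixing gives C = (0.0031·0.55 + 0.0376·0.0148) / (0.0031 + 0.0376) = 0.002261/0.0407 = 0.05556 mg/L.

0.0556 mg/L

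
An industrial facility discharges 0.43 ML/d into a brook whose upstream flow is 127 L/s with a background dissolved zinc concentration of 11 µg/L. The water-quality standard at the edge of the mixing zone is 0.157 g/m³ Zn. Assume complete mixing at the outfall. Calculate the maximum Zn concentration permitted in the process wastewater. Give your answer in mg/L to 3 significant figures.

3.88 mg/L

0.43 ML/d = 0.004977 m³/s.
127 L/s = 0.127 m³/s.
11 µg/L = 0.011 mg/L.
Mass balance: 0.157·0.132 = 0.004977·Cₑ + 0.127·0.011.
Cₑ = (0.02072 − 0.001397) / 0.004977 = 3.883 mg/L.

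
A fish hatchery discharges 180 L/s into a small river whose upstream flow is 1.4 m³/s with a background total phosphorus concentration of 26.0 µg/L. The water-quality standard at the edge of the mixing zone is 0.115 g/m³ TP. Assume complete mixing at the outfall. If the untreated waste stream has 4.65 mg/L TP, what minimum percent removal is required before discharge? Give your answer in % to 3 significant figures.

180 L/s = 0.18 m³/s.
26.0 µg/L = 0.026 mg/L.
Mass balance: 0.115·1.58 = 0.18·Cₑ + 1.4·0.026.
Cₑ = (0.1817 − 0.0364) / 0.18 = 0.8072 mg/L.
Required removal = 1 − 0.8072/4.65 = 82.64 %.

82.6 %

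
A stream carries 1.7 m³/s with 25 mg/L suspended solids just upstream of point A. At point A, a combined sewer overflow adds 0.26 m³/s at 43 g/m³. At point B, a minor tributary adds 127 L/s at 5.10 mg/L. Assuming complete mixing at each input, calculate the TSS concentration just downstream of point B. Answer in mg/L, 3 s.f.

26.0 mg/L

After input A: C = (1.7·25 + 0.26·43) / 1.96 = 27.39 mg/L.
127 L/s = 0.127 m³/s.
After input B: C = (1.96·27.39 + 0.127·5.1) / 2.087 = 26.03 mg/L.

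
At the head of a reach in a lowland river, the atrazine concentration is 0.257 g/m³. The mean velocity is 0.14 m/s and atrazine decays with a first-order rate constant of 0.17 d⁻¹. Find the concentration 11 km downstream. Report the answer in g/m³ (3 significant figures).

0.220 g/m³

Travel time t = 11 km / 0.14 m/s = 1.1e+04/0.14 = 7.857e+04 s = 0.9094 d.
First-order decay: C = 0.257·exp(−0.17·0.9094) = 0.257·0.8568 = 0.2202 g/m³.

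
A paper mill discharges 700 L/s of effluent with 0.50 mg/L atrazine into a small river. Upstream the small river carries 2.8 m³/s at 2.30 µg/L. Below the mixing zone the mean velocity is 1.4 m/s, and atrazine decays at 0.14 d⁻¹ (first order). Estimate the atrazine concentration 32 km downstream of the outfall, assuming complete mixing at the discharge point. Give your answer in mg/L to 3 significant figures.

700 L/s = 0.7 m³/s.
2.30 µg/L = 0.0023 mg/L.
After complete mixing, C₀ = (0.7·0.5 + 2.8·0.0023) / 3.5 = 0.1018 mg/L.
Travel time t = 3.2e+04 m / 1.4 m/s = 2.286e+04 s = 0.2646 d.
C = 0.1018·exp(−0.14·0.2646) = 0.1018·0.9636 = 0.09814 mg/L.

0.0981 mg/L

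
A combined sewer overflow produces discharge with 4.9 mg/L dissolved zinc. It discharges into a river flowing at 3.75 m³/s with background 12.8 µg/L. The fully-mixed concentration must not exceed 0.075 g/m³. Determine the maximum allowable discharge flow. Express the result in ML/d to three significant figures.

12.8 µg/L = 0.0128 mg/L.
Mass balance at complete mixing: C_std·(Q_w + Q_r) = Q_w·C_e + Q_r·C_b.
Rearranging, Q_w = Q_r·(C_std − C_b)/(C_e − C_std) = 3.75·(0.075 − 0.0128) / (4.9 − 0.075) = 0.04834 m³/s.
= 4.177 ML/d.

4.18 ML/d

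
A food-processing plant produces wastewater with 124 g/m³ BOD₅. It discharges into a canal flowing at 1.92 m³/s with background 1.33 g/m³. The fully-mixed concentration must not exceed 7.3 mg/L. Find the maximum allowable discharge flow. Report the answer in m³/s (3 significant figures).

0.0982 m³/s

Mass balance at complete mixing: C_std·(Q_w + Q_r) = Q_w·C_e + Q_r·C_b.
Rearranging, Q_w = Q_r·(C_std − C_b)/(C_e − C_std) = 1.92·(7.3 − 1.33) / (124 − 7.3) = 0.09822 m³/s.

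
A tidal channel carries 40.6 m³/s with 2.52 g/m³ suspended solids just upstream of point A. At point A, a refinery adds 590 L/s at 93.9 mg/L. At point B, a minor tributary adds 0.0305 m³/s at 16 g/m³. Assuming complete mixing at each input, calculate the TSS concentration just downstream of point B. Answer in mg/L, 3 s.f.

3.84 mg/L

590 L/s = 0.59 m³/s.
After input A: C = (40.6·2.52 + 0.59·93.9) / 41.19 = 3.829 mg/L.
After input B: C = (41.19·3.829 + 0.0305·16) / 41.22 = 3.838 mg/L.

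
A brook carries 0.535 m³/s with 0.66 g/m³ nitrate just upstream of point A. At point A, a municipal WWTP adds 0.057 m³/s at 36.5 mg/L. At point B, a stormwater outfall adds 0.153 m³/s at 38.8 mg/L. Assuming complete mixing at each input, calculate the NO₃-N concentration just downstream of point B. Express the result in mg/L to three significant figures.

After input A: C = (0.535·0.66 + 0.057·36.5) / 0.592 = 4.111 mg/L.
After input B: C = (0.592·4.111 + 0.153·38.8) / 0.745 = 11.23 mg/L.

11.2 mg/L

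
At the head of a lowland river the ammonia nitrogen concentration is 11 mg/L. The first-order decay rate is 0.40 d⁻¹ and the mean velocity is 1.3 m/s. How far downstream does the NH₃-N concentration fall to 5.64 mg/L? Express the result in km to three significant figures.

188 km

From C = C₀·e^(−kt), t = ln(C₀/C)/k = ln(11/5.64)/0.40 = 0.668/0.40 = 1.67 d.
Distance = v·t = 1.3 m/s × 1.443e+05 s = 1.876e+05 m = 187.6 km.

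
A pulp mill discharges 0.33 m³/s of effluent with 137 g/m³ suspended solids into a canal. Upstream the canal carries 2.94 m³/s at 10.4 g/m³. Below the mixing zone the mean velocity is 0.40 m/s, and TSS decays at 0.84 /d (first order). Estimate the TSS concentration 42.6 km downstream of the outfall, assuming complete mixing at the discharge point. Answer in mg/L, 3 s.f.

8.23 mg/L

After complete mixing, C₀ = (0.33·137 + 2.94·10.4) / 3.27 = 23.18 mg/L.
Travel time t = 4.26e+04 m / 0.40 m/s = 1.065e+05 s = 1.233 d.
C = 23.18·exp(−0.84·1.233) = 23.18·0.3551 = 8.229 mg/L.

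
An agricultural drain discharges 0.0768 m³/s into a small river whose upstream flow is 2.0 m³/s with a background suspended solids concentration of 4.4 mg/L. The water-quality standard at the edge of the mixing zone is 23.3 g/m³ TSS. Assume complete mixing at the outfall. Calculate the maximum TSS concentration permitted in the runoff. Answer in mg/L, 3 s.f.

Mass balance: 23.3·2.077 = 0.0768·Cₑ + 2·4.4.
Cₑ = (48.39 − 8.8) / 0.0768 = 515.5 mg/L.

515 mg/L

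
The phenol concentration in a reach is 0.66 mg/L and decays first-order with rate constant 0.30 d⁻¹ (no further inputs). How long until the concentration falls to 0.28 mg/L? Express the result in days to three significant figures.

2.86 d

t = ln(C₀/C)/k = ln(0.66/0.28)/0.30 = 0.8575/0.30 = 2.858 d.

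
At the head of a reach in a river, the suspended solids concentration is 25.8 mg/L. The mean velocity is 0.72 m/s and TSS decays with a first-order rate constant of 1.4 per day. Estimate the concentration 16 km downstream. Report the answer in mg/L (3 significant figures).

Travel time t = 16 km / 0.72 m/s = 1.6e+04/0.72 = 2.222e+04 s = 0.2572 d.
First-order decay: C = 25.8·exp(−1.4·0.2572) = 25.8·0.6976 = 18 mg/L.

18.0 mg/L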